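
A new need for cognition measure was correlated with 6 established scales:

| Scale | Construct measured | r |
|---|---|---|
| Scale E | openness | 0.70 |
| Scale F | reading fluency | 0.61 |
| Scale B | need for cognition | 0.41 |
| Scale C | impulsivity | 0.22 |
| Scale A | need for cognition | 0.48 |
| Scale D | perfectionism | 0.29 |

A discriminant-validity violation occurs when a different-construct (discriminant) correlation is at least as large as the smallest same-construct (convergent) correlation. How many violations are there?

2

Convergent (same construct = need for cognition): Scale B, Scale A.
Smallest convergent = 0.41. Discriminant values: 0.70, 0.61, 0.22, 0.29; count ≥ 0.41 → 2.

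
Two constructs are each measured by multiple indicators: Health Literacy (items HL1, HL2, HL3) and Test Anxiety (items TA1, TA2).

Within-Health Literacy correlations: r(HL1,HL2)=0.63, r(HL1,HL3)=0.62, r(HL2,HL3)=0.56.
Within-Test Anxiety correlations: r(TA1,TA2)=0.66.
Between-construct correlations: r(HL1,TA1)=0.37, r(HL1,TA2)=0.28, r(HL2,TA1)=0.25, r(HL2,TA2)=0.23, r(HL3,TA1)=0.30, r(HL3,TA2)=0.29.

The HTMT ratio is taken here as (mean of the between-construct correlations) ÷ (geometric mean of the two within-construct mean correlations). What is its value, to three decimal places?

Between-construct mean = 1.72/6 = 0.2867.
Mean within-HL = 1.81/3 = 0.6033; mean within-TA = 0.66/1 = 0.6600.
Geometric mean = √(0.6033 × 0.6600) = 0.6310.
HTMT = 0.2867 / 0.6310 = 0.454.

0.454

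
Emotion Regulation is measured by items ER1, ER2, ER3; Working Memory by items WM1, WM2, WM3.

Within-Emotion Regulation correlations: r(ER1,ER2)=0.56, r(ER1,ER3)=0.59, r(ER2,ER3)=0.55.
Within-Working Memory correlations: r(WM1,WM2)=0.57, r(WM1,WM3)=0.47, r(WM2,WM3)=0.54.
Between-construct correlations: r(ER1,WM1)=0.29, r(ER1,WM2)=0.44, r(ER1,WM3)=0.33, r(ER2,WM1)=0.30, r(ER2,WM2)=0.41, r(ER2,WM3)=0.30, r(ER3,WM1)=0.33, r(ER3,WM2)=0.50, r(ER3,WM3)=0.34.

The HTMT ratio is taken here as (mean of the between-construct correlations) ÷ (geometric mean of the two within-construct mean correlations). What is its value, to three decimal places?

Between-construct mean = 3.24/9 = 0.3600.
Mean within-ER = 1.70/3 = 0.5667; mean within-WM = 1.58/3 = 0.5267.
Geometric mean = √(0.5667 × 0.5267) = 0.5463.
HTMT = 0.3600 / 0.5463 = 0.659.

0.659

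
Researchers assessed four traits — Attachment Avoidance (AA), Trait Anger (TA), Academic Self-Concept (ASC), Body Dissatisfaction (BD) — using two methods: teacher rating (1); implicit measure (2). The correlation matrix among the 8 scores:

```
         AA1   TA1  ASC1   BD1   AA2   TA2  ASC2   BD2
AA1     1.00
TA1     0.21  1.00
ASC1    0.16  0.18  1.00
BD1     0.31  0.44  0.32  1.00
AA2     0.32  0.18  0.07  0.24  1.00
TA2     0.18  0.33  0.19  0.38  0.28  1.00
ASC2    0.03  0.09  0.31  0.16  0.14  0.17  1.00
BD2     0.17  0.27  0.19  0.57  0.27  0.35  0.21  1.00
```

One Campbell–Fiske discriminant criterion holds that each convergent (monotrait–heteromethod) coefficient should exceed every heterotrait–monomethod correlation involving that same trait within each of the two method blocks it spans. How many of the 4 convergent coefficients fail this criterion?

Checking each validity diagonal entry against its comparison values:
AA (methods 1·2): 0.32 vs {0.21, 0.28, 0.16, 0.14, 0.31, 0.27} → pass.
TA (methods 1·2): 0.33 vs {0.21, 0.28, 0.18, 0.17, 0.44, 0.35} → fail.
ASC (methods 1·2): 0.31 vs {0.16, 0.14, 0.18, 0.17, 0.32, 0.21} → fail.
BD (methods 1·2): 0.57 vs {0.31, 0.27, 0.44, 0.35, 0.32, 0.21} → pass.
2 of 4 fail.

2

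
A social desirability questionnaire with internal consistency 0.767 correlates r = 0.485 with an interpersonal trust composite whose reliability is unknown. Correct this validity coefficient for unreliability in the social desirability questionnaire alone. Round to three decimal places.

0.554

Single correction: r_c = r_obs / √r_xx = 0.485 / √0.767 = 0.485 / 0.8758 ≈ 0.554.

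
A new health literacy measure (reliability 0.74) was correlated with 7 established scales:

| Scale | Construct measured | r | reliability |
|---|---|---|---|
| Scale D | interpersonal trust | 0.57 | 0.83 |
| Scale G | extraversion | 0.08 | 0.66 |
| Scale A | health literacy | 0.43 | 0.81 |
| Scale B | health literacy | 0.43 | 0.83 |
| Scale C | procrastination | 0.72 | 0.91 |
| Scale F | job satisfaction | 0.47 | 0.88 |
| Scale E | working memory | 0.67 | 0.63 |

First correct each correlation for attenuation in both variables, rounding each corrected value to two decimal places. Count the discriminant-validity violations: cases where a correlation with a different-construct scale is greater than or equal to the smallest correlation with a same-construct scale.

4

Disattenuated r (r / √(r_scale · r_new)):
  Scale D (disc): 0.57 / √(0.83·0.74) = 0.73
  Scale G (disc): 0.08 / √(0.66·0.74) = 0.11
  Scale A (conv): 0.43 / √(0.81·0.74) = 0.56
  Scale B (conv): 0.43 / √(0.83·0.74) = 0.55
  Scale C (disc): 0.72 / √(0.91·0.74) = 0.88
  Scale F (disc): 0.47 / √(0.88·0.74) = 0.58
  Scale E (disc): 0.67 / √(0.63·0.74) = 0.98
Smallest convergent = 0.55. Discriminant values: 0.73, 0.11, 0.88, 0.58, 0.98; count ≥ 0.55 → 4.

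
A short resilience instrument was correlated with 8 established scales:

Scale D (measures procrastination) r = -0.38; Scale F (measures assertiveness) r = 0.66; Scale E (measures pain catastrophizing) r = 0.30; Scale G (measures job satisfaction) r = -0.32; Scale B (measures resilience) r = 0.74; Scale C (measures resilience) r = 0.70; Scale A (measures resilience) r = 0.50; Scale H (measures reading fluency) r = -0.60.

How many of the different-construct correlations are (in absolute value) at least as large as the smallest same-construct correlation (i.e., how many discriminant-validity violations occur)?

2

Convergent (same construct = resilience): Scale B, Scale C, Scale A.
Smallest convergent = 0.50. Discriminant |r|: 0.38, 0.66, 0.30, 0.32, 0.60; count ≥ 0.50 → 2.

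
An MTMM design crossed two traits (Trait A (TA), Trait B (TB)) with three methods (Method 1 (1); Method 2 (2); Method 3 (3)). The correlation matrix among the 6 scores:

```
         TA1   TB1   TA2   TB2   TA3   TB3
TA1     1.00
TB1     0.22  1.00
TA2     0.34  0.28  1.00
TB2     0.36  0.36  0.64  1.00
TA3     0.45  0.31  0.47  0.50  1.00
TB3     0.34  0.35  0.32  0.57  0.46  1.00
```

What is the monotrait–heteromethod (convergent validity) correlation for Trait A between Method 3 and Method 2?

Same trait (TA), different methods: r(TA3, TA2) = 0.47.

0.47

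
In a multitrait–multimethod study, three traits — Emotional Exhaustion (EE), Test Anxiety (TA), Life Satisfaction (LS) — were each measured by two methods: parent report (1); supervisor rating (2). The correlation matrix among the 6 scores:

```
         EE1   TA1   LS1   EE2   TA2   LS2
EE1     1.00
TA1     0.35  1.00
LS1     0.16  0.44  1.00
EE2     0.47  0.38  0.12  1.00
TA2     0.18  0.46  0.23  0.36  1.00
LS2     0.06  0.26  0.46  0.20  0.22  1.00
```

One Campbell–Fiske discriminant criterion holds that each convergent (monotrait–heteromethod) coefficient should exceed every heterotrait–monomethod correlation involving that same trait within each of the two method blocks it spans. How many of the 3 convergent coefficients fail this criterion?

0

Each convergent coefficient versus the relevant comparison correlations:
EE (methods 1·2): 0.47 vs {0.35, 0.36, 0.16, 0.20} → pass.
TA (methods 1·2): 0.46 vs {0.35, 0.36, 0.44, 0.22} → pass.
LS (methods 1·2): 0.46 vs {0.16, 0.20, 0.44, 0.22} → pass.
0 of 3 fail.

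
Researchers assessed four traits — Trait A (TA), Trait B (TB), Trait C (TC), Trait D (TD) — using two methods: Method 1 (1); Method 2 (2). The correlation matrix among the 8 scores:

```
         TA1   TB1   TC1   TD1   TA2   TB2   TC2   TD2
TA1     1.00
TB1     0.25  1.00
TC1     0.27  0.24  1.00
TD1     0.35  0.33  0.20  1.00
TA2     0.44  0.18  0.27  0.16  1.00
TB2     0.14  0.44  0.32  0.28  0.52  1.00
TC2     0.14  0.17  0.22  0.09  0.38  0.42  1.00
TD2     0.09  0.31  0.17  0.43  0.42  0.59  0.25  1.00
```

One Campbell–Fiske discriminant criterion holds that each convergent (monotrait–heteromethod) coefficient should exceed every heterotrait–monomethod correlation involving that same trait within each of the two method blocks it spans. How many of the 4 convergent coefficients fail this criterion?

4

Checking each validity diagonal entry against its comparison values:
TA (methods 1·2): 0.44 vs {0.25, 0.52, 0.27, 0.38, 0.35, 0.42} → fail.
TB (methods 1·2): 0.44 vs {0.25, 0.52, 0.24, 0.42, 0.33, 0.59} → fail.
TC (methods 1·2): 0.22 vs {0.27, 0.38, 0.24, 0.42, 0.20, 0.25} → fail.
TD (methods 1·2): 0.43 vs {0.35, 0.42, 0.33, 0.59, 0.20, 0.25} → fail.
4 of 4 fail.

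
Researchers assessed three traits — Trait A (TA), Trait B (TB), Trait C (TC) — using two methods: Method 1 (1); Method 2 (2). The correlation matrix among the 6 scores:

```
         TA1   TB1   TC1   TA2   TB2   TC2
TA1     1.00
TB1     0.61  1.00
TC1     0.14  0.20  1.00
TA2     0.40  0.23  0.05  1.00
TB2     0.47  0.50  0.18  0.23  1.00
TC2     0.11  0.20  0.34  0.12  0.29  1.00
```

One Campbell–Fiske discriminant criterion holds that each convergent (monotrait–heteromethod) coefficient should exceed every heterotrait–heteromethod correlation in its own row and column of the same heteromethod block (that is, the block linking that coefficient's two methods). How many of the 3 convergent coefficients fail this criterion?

1

Each convergent coefficient versus the relevant comparison correlations:
TA (methods 1·2): 0.40 vs {0.47, 0.23, 0.11, 0.05} → fail.
TB (methods 1·2): 0.50 vs {0.23, 0.47, 0.20, 0.18} → pass.
TC (methods 1·2): 0.34 vs {0.05, 0.11, 0.18, 0.20} → pass.
1 of 3 fail.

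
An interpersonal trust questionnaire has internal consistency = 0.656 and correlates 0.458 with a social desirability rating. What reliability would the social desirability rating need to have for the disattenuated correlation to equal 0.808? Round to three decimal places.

0.490

r_true = r_obs / √(r_xx · r_yy) ⇒ 0.808 = 0.458 / √(0.656 · r_yy).
√(0.656 · r_yy) = 0.458 / 0.808 = 0.5668; 0.656 · r_yy = 0.3213; r_yy = 0.3213 / 0.656 ≈ 0.490.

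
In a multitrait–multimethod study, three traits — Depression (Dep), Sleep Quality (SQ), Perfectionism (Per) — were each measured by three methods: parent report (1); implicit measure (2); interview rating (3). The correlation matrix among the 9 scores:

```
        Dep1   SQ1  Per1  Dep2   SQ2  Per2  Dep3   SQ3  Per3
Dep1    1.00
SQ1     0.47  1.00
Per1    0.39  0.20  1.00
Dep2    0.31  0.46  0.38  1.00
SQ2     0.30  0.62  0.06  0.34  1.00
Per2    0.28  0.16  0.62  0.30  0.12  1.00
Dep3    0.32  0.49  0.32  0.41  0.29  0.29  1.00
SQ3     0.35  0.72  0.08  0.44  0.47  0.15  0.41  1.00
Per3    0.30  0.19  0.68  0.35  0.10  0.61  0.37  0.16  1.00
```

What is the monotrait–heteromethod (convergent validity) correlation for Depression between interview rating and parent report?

0.32

Same trait (Dep), different methods: r(Dep3, Dep1) = 0.32.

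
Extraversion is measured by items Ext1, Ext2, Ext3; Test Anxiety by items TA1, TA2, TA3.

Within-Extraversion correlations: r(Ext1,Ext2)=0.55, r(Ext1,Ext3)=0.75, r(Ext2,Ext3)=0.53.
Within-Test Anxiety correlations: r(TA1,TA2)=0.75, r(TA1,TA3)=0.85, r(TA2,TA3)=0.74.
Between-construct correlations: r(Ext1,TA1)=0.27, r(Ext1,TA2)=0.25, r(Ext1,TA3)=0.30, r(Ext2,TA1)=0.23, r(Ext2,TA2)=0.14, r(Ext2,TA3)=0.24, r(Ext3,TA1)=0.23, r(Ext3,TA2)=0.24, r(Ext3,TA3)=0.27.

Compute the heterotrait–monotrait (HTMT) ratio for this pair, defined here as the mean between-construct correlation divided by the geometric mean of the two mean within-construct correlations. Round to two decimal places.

Mean heterotrait r = 2.17/9 = 0.2411.
Mean within-Ext = 1.83/3 = 0.6100; mean within-TA = 2.34/3 = 0.7800.
Geometric mean = √(0.6100 × 0.7800) = 0.6898.
HTMT = 0.2411 / 0.6898 = 0.35.

0.35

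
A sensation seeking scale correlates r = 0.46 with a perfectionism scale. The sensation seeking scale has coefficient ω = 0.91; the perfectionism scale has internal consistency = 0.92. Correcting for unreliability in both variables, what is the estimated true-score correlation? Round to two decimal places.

0.50

r_true = r_obs / √(r_xx · r_yy) = 0.46 / √(0.91 × 0.92) = 0.46 / √0.8372 = 0.46 / 0.9150 ≈ 0.50.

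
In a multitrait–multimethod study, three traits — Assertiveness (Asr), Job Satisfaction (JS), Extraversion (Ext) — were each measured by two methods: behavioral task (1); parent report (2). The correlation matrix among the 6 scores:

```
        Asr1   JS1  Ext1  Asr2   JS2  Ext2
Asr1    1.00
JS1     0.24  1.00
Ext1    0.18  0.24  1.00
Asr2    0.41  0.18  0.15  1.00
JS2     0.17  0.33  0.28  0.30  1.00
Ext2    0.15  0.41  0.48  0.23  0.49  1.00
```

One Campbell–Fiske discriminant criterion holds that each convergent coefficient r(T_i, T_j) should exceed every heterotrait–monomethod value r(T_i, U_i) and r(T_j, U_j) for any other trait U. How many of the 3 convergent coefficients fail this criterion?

Checking each validity diagonal entry against its comparison values:
Asr (methods 1·2): 0.41 vs {0.24, 0.30, 0.18, 0.23} → pass.
JS (methods 1·2): 0.33 vs {0.24, 0.30, 0.24, 0.49} → fail.
Ext (methods 1·2): 0.48 vs {0.18, 0.23, 0.24, 0.49} → fail.
2 of 3 fail.

2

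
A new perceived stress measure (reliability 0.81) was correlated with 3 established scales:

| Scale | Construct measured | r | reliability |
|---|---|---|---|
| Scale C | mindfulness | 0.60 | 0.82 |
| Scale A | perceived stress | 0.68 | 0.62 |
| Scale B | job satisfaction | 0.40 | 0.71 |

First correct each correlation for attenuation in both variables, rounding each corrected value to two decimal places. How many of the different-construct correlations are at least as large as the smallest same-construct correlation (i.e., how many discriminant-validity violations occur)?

0

Disattenuated r (r / √(r_scale · r_new)):
  Scale C (disc): 0.60 / √(0.82·0.81) = 0.74
  Scale A (conv): 0.68 / √(0.62·0.81) = 0.96
  Scale B (disc): 0.40 / √(0.71·0.81) = 0.53
Smallest convergent = 0.96. Discriminant values: 0.74, 0.53; count ≥ 0.96 → 0.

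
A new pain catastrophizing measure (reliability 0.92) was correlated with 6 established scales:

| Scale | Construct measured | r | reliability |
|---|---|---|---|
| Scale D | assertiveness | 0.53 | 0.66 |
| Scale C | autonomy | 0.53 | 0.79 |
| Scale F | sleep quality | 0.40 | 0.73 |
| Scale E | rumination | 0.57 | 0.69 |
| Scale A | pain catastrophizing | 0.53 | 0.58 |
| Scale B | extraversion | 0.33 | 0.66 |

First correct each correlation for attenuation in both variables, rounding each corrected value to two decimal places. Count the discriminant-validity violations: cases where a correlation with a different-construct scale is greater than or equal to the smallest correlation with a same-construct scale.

0

Disattenuated r (r / √(r_scale · r_new)):
  Scale D (disc): 0.53 / √(0.66·0.92) = 0.68
  Scale C (disc): 0.53 / √(0.79·0.92) = 0.62
  Scale F (disc): 0.40 / √(0.73·0.92) = 0.49
  Scale E (disc): 0.57 / √(0.69·0.92) = 0.72
  Scale A (conv): 0.53 / √(0.58·0.92) = 0.73
  Scale B (disc): 0.33 / √(0.66·0.92) = 0.42
Smallest convergent = 0.73. Discriminant values: 0.68, 0.62, 0.49, 0.72, 0.42; count ≥ 0.73 → 0.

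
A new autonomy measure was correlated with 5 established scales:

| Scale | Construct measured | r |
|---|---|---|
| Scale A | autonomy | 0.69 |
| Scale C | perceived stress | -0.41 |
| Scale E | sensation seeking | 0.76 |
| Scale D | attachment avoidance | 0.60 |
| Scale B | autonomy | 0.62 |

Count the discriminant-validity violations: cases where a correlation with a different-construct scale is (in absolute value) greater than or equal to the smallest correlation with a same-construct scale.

1

Convergent (same construct = autonomy): Scale A, Scale B.
Smallest convergent = 0.62. Discriminant |r|: 0.41, 0.76, 0.60; count ≥ 0.62 → 1.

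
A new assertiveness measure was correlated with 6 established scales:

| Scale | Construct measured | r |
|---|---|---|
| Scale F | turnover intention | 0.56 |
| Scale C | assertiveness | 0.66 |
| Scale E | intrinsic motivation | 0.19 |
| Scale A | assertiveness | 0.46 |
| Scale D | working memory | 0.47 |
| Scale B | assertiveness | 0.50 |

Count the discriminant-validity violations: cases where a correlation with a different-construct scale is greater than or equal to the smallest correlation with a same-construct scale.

Convergent (same construct = assertiveness): Scale C, Scale A, Scale B.
Smallest convergent = 0.46. Discriminant values: 0.56, 0.19, 0.47; count ≥ 0.46 → 2.

2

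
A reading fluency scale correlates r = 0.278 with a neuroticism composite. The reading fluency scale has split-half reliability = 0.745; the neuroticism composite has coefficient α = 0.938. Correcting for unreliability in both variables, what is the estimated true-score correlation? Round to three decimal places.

r_true = r_obs / √(r_xx · r_yy) = 0.278 / √(0.745 × 0.938) = 0.278 / √0.698810 = 0.278 / 0.8359 ≈ 0.333.

0.333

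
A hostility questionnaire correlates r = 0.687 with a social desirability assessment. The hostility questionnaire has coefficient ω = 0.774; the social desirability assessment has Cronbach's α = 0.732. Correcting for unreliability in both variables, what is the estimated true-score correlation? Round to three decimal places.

r_true = r_obs / √(r_xx · r_yy) = 0.687 / √(0.774 × 0.732) = 0.687 / √0.566568 = 0.687 / 0.7527 ≈ 0.913.

0.913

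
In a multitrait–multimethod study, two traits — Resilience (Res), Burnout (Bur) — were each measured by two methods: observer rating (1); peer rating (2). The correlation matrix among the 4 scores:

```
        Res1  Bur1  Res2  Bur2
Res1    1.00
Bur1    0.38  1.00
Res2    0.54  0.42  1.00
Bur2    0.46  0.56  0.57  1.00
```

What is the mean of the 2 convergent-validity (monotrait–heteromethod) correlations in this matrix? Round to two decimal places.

0.55

Convergent values: 0.54, 0.56; mean = 1.10/2 = 0.55.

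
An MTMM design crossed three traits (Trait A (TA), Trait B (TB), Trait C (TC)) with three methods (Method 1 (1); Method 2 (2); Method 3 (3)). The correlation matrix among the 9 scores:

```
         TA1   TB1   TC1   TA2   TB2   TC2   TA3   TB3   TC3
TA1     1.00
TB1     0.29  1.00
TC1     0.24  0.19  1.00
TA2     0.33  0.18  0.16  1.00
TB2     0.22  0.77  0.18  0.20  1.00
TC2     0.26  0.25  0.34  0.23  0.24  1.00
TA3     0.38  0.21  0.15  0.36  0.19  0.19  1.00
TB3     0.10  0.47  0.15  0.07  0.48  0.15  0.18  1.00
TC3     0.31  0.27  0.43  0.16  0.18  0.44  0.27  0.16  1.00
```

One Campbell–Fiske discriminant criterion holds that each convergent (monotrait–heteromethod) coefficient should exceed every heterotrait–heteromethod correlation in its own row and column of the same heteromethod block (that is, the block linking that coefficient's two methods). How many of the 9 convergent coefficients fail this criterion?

0

Each convergent coefficient versus the relevant comparison correlations:
TA (methods 1·2): 0.33 vs {0.22, 0.18, 0.26, 0.16} → pass.
TA (methods 1·3): 0.38 vs {0.10, 0.21, 0.31, 0.15} → pass.
TA (methods 2·3): 0.36 vs {0.07, 0.19, 0.16, 0.19} → pass.
TB (methods 1·2): 0.77 vs {0.18, 0.22, 0.25, 0.18} → pass.
TB (methods 1·3): 0.47 vs {0.21, 0.10, 0.27, 0.15} → pass.
TB (methods 2·3): 0.48 vs {0.19, 0.07, 0.18, 0.15} → pass.
TC (methods 1·2): 0.34 vs {0.16, 0.26, 0.18, 0.25} → pass.
TC (methods 1·3): 0.43 vs {0.15, 0.31, 0.15, 0.27} → pass.
TC (methods 2·3): 0.44 vs {0.19, 0.16, 0.15, 0.18} → pass.
0 of 9 fail.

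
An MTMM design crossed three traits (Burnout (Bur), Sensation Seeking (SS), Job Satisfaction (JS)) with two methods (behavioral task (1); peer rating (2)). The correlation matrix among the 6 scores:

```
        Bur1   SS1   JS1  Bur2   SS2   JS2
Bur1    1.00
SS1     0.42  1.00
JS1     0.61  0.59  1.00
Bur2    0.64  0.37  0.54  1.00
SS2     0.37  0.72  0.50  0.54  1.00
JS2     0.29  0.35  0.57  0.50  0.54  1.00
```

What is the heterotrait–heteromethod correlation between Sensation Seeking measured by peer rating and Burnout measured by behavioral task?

Different traits and methods: r(SS2, Bur1) = 0.37.

0.37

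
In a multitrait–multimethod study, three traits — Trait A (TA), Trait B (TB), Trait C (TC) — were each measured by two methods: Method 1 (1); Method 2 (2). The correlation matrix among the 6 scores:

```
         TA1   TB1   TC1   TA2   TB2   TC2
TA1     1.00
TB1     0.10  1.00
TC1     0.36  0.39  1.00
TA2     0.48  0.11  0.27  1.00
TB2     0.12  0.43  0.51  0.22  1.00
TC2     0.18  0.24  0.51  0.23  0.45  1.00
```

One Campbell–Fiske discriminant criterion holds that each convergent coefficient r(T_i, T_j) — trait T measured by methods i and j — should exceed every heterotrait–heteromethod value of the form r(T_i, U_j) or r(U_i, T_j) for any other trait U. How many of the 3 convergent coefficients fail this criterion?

2

Convergent coefficients and their comparison sets:
TA (methods 1·2): 0.48 vs {0.12, 0.11, 0.18, 0.27} → pass.
TB (methods 1·2): 0.43 vs {0.11, 0.12, 0.24, 0.51} → fail.
TC (methods 1·2): 0.51 vs {0.27, 0.18, 0.51, 0.24} → fail.
2 of 3 fail.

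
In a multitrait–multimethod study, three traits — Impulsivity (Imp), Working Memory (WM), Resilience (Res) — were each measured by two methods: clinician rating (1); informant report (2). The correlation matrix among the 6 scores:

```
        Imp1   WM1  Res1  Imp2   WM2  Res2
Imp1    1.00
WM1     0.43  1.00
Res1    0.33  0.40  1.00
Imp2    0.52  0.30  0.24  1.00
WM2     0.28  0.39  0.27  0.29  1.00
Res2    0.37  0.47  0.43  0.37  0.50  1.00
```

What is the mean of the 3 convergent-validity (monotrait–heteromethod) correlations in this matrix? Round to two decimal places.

Convergent values: 0.52, 0.39, 0.43; mean = 1.34/3 = 0.45.

0.45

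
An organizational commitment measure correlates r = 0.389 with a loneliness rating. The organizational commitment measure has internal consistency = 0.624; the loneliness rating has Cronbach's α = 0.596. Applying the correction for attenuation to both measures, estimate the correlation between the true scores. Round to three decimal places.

r_true = r_obs / √(r_xx · r_yy) = 0.389 / √(0.624 × 0.596) = 0.389 / √0.371904 = 0.389 / 0.6098 ≈ 0.638.

0.638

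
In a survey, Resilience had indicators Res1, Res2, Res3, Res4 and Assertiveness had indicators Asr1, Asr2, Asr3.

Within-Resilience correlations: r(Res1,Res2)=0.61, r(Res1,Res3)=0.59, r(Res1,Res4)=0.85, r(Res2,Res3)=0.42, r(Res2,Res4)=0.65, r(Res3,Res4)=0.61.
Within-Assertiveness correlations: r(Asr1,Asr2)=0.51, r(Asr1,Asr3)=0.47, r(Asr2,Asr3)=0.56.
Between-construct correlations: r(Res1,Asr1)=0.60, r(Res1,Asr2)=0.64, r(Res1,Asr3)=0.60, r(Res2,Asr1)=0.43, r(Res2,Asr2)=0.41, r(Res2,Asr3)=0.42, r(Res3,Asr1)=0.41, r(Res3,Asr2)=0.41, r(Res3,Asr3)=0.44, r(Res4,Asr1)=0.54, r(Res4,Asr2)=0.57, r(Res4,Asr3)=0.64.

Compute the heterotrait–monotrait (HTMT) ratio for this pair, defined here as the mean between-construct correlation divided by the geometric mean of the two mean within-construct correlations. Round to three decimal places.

0.901

Mean heterotrait r = 6.11/12 = 0.5092.
Mean within-Res = 3.73/6 = 0.6217; mean within-Asr = 1.54/3 = 0.5133.
Geometric mean = √(0.6217 × 0.5133) = 0.5649.
HTMT = 0.5092 / 0.5649 = 0.901.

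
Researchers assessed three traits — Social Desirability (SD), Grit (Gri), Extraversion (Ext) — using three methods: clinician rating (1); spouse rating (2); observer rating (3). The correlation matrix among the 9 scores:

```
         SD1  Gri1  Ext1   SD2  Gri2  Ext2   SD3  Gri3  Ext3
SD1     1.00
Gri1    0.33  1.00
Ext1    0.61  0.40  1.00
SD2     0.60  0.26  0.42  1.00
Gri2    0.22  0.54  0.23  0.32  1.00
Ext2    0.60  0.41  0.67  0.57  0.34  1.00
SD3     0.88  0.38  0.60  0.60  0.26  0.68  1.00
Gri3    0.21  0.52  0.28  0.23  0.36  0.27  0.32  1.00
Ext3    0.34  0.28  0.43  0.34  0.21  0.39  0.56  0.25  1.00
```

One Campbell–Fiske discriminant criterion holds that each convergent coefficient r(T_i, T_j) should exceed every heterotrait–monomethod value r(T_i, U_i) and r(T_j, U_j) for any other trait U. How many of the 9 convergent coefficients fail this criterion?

Each convergent coefficient versus the relevant comparison correlations:
SD (methods 1·2): 0.60 vs {0.33, 0.32, 0.61, 0.57} → fail.
SD (methods 1·3): 0.88 vs {0.33, 0.32, 0.61, 0.56} → pass.
SD (methods 2·3): 0.60 vs {0.32, 0.32, 0.57, 0.56} → pass.
Gri (methods 1·2): 0.54 vs {0.33, 0.32, 0.40, 0.34} → pass.
Gri (methods 1·3): 0.52 vs {0.33, 0.32, 0.40, 0.25} → pass.
Gri (methods 2·3): 0.36 vs {0.32, 0.32, 0.34, 0.25} → pass.
Ext (methods 1·2): 0.67 vs {0.61, 0.57, 0.40, 0.34} → pass.
Ext (methods 1·3): 0.43 vs {0.61, 0.56, 0.40, 0.25} → fail.
Ext (methods 2·3): 0.39 vs {0.57, 0.56, 0.34, 0.25} → fail.
3 of 9 fail.

3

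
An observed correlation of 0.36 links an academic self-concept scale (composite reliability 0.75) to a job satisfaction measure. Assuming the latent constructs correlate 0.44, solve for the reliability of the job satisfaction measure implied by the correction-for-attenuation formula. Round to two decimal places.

0.89

r_true = r_obs / √(r_xx · r_yy) ⇒ 0.44 = 0.36 / √(0.75 · r_yy).
√(0.75 · r_yy) = 0.36 / 0.44 = 0.8182; 0.75 · r_yy = 0.6695; r_yy = 0.6695 / 0.75 ≈ 0.89.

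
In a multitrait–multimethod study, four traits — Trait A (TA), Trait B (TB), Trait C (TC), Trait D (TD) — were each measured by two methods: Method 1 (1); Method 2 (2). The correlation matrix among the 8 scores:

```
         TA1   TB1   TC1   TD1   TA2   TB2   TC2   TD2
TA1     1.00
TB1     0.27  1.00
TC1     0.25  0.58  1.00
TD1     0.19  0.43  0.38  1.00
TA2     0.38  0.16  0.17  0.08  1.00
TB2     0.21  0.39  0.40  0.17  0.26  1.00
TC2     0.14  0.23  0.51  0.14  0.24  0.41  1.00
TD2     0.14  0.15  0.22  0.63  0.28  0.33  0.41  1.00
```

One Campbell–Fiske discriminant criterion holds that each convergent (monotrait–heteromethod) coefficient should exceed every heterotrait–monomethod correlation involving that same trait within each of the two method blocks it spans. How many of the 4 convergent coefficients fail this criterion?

Each convergent coefficient versus the relevant comparison correlations:
TA (methods 1·2): 0.38 vs {0.27, 0.26, 0.25, 0.24, 0.19, 0.28} → pass.
TB (methods 1·2): 0.39 vs {0.27, 0.26, 0.58, 0.41, 0.43, 0.33} → fail.
TC (methods 1·2): 0.51 vs {0.25, 0.24, 0.58, 0.41, 0.38, 0.41} → fail.
TD (methods 1·2): 0.63 vs {0.19, 0.28, 0.43, 0.33, 0.38, 0.41} → pass.
2 of 4 fail.

2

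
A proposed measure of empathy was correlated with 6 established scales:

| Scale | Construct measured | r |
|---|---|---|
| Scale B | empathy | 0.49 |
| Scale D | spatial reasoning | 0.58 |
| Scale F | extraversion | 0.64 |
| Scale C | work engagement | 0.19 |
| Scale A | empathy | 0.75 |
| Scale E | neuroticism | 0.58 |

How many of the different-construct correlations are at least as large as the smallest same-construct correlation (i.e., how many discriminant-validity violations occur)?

3

Convergent (same construct = empathy): Scale B, Scale A.
Smallest convergent = 0.49. Discriminant values: 0.58, 0.64, 0.19, 0.58; count ≥ 0.49 → 3.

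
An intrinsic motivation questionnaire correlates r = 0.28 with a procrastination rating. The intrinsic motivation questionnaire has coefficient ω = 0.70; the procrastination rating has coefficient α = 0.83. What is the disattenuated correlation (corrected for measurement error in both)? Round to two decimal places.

0.37

r_true = r_obs / √(r_xx · r_yy) = 0.28 / √(0.70 × 0.83) = 0.28 / √0.5810 = 0.28 / 0.7622 ≈ 0.37.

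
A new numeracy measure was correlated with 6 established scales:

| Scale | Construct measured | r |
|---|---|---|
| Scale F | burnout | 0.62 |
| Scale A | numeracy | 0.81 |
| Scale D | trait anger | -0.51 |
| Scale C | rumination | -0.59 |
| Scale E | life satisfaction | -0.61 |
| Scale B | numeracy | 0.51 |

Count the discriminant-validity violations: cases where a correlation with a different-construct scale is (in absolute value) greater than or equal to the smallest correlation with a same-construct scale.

Convergent (same construct = numeracy): Scale A, Scale B.
Smallest convergent = 0.51. Discriminant |r|: 0.62, 0.51, 0.59, 0.61; count ≥ 0.51 → 4.

4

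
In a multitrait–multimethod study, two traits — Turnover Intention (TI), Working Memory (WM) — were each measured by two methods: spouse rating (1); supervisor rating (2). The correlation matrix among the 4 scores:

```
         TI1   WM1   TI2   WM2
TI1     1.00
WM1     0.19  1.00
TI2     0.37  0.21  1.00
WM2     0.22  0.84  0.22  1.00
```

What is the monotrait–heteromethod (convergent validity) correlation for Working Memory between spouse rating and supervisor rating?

0.84

Same trait (WM), different methods: r(WM1, WM2) = 0.84.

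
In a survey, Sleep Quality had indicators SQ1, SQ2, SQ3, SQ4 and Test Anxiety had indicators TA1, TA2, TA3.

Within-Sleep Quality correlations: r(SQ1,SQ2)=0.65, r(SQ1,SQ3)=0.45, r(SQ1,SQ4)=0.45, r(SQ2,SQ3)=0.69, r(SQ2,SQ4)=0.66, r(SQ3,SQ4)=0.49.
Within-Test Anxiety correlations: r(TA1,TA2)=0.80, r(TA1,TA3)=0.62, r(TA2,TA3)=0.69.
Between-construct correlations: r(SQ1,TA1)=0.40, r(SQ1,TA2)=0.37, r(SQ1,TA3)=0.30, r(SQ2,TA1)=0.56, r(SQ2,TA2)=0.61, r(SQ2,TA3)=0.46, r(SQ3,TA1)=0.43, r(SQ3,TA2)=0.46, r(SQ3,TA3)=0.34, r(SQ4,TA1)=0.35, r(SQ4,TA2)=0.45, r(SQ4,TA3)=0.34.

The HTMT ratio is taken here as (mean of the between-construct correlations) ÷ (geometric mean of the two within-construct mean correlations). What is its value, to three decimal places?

0.670

Between-construct mean = 5.07/12 = 0.4225.
Mean within-SQ = 3.39/6 = 0.5650; mean within-TA = 2.11/3 = 0.7033.
Geometric mean = √(0.5650 × 0.7033) = 0.6304.
HTMT = 0.4225 / 0.6304 = 0.670.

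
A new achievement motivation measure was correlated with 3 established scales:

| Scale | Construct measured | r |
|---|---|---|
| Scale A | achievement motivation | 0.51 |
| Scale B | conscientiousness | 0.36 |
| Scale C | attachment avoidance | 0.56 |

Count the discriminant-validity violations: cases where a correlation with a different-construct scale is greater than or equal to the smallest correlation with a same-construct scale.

1

Convergent (same construct = achievement motivation): Scale A.
Smallest convergent = 0.51. Discriminant values: 0.36, 0.56; count ≥ 0.51 → 1.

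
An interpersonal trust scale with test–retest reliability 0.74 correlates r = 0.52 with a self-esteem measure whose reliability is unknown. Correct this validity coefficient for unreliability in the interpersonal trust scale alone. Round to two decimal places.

Single correction: r_c = r_obs / √r_xx = 0.52 / √0.74 = 0.52 / 0.8602 ≈ 0.60.

0.60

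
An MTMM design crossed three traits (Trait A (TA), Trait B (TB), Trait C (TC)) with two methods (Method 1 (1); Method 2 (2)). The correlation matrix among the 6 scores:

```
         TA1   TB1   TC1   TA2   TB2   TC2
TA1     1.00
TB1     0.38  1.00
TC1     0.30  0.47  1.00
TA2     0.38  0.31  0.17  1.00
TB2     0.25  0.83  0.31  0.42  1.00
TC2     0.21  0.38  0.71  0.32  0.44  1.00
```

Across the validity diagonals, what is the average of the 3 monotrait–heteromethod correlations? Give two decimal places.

0.64

Convergent values: 0.38, 0.83, 0.71; mean = 1.92/3 = 0.64.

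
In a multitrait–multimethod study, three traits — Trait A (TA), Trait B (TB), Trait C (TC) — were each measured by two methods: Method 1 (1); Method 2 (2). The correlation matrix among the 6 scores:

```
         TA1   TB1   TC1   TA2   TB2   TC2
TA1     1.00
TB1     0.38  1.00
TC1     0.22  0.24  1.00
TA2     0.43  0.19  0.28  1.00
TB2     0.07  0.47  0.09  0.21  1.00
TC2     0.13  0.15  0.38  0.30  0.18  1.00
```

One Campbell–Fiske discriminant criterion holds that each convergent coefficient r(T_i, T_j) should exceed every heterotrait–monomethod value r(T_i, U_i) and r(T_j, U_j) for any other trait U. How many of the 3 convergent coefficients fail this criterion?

0

Convergent coefficients and their comparison sets:
TA (methods 1·2): 0.43 vs {0.38, 0.21, 0.22, 0.30} → pass.
TB (methods 1·2): 0.47 vs {0.38, 0.21, 0.24, 0.18} → pass.
TC (methods 1·2): 0.38 vs {0.22, 0.30, 0.24, 0.18} → pass.
0 of 3 fail.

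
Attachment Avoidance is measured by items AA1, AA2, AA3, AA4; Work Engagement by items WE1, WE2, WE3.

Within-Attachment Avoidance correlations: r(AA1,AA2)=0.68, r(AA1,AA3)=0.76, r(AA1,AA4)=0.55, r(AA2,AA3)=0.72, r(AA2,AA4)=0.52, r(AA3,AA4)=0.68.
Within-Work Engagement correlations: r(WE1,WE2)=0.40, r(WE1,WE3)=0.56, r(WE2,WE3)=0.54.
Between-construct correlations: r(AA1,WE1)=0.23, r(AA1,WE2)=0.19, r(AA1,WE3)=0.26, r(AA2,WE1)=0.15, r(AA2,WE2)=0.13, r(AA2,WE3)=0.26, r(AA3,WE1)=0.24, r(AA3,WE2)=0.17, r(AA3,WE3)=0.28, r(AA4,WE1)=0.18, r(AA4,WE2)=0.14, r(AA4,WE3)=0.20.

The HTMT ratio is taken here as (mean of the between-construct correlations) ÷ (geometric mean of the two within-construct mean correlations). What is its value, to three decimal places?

Mean between = 2.43/12 = 0.2025.
Mean within-AA = 3.91/6 = 0.6517; mean within-WE = 1.50/3 = 0.5000.
Geometric mean = √(0.6517 × 0.5000) = 0.5708.
HTMT = 0.2025 / 0.5708 = 0.355.

0.355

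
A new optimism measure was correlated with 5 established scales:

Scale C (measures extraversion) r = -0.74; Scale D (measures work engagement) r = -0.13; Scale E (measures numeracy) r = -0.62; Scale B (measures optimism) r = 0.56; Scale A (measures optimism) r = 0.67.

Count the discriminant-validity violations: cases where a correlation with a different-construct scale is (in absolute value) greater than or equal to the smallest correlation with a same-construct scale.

2

Convergent (same construct = optimism): Scale B, Scale A.
Smallest convergent = 0.56. Discriminant |r|: 0.74, 0.13, 0.62; count ≥ 0.56 → 2.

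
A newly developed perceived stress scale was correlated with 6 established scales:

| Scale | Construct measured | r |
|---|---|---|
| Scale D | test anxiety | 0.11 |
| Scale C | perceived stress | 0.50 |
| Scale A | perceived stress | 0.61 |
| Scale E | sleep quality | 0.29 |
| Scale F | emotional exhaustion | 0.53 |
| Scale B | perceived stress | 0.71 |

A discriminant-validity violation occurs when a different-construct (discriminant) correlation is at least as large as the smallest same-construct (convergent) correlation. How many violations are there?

1

Convergent (same construct = perceived stress): Scale C, Scale A, Scale B.
Smallest convergent = 0.50. Discriminant values: 0.11, 0.29, 0.53; count ≥ 0.50 → 1.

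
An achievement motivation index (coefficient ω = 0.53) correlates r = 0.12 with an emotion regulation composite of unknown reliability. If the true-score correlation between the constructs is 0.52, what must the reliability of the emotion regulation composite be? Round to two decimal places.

r_true = r_obs / √(r_xx · r_yy) ⇒ 0.52 = 0.12 / √(0.53 · r_yy).
√(0.53 · r_yy) = 0.12 / 0.52 = 0.2308; 0.53 · r_yy = 0.0533; r_yy = 0.0533 / 0.53 ≈ 0.10.

0.10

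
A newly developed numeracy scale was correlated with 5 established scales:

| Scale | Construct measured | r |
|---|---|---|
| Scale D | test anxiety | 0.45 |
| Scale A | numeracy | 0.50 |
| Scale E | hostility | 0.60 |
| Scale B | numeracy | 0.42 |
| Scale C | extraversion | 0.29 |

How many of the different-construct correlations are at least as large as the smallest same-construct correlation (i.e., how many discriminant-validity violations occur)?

2

Convergent (same construct = numeracy): Scale A, Scale B.
Smallest convergent = 0.42. Discriminant values: 0.45, 0.60, 0.29; count ≥ 0.42 → 2.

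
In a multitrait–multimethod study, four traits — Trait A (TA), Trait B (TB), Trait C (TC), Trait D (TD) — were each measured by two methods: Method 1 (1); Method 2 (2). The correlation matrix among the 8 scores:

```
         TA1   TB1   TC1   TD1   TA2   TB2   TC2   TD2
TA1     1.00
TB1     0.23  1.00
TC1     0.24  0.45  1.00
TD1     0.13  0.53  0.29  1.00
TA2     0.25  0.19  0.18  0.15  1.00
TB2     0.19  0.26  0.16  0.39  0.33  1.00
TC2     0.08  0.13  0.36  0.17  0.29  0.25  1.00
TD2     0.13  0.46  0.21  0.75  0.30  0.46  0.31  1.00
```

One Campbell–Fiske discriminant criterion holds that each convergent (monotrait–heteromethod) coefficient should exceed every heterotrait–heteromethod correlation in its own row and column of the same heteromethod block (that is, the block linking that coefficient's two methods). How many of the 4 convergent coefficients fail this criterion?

1

Each convergent coefficient versus the relevant comparison correlations:
TA (methods 1·2): 0.25 vs {0.19, 0.19, 0.08, 0.18, 0.13, 0.15} → pass.
TB (methods 1·2): 0.26 vs {0.19, 0.19, 0.13, 0.16, 0.46, 0.39} → fail.
TC (methods 1·2): 0.36 vs {0.18, 0.08, 0.16, 0.13, 0.21, 0.17} → pass.
TD (methods 1·2): 0.75 vs {0.15, 0.13, 0.39, 0.46, 0.17, 0.21} → pass.
1 of 4 fail.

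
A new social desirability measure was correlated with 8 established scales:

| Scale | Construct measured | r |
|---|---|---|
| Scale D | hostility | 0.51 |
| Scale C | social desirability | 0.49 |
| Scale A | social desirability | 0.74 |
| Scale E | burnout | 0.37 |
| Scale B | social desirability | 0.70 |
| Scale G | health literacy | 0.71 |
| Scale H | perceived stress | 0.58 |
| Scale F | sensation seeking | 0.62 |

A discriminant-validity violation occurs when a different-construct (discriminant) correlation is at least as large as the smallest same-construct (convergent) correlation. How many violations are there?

Convergent (same construct = social desirability): Scale C, Scale A, Scale B.
Smallest convergent = 0.49. Discriminant values: 0.51, 0.37, 0.71, 0.58, 0.62; count ≥ 0.49 → 4.

4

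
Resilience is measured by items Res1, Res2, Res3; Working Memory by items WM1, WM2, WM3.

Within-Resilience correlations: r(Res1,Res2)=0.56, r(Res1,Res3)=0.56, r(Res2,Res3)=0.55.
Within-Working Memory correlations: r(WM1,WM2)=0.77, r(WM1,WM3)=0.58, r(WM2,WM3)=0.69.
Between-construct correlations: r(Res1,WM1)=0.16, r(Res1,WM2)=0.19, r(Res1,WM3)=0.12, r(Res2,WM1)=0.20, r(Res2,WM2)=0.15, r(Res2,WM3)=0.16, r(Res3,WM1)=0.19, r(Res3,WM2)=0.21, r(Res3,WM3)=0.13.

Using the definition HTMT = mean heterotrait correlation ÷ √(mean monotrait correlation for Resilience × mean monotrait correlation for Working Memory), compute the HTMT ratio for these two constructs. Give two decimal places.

0.27

Mean between = 1.51/9 = 0.1678.
Mean within-Res = 1.67/3 = 0.5567; mean within-WM = 2.04/3 = 0.6800.
Geometric mean = √(0.5567 × 0.6800) = 0.6153.
HTMT = 0.1678 / 0.6153 = 0.27.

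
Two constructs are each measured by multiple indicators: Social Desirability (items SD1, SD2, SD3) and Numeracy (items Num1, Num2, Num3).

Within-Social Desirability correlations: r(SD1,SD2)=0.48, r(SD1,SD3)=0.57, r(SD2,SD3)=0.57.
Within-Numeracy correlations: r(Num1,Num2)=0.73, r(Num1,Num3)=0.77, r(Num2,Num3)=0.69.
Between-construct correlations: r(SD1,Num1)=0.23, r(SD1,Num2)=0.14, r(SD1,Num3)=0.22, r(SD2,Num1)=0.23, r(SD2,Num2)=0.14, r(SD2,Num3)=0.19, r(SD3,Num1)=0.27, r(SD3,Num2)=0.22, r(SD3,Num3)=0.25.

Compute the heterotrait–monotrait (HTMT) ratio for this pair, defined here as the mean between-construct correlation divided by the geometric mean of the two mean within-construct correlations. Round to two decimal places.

0.33

Between-construct mean = 1.89/9 = 0.2100.
Mean within-SD = 1.62/3 = 0.5400; mean within-Num = 2.19/3 = 0.7300.
Geometric mean = √(0.5400 × 0.7300) = 0.6279.
HTMT = 0.2100 / 0.6279 = 0.33.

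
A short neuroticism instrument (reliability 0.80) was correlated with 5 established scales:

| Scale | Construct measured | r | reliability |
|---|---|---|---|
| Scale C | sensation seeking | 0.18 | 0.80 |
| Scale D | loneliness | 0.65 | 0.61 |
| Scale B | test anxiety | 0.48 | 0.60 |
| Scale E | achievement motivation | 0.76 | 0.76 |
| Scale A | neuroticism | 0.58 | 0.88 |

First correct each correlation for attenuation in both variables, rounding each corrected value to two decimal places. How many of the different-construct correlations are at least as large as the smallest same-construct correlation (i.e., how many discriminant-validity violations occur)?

3

Disattenuated r (r / √(r_scale · r_new)):
  Scale C (disc): 0.18 / √(0.80·0.80) = 0.23
  Scale D (disc): 0.65 / √(0.61·0.80) = 0.93
  Scale B (disc): 0.48 / √(0.60·0.80) = 0.69
  Scale E (disc): 0.76 / √(0.76·0.80) = 0.97
  Scale A (conv): 0.58 / √(0.88·0.80) = 0.69
Smallest convergent = 0.69. Discriminant values: 0.23, 0.93, 0.69, 0.97; count ≥ 0.69 → 3.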